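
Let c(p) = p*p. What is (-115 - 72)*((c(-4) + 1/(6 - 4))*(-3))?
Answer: 18513/2 ≈ 9256.5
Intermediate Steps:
c(p) = p**2
(-115 - 72)*((c(-4) + 1/(6 - 4))*(-3)) = (-115 - 72)*(((-4)**2 + 1/(6 - 4))*(-3)) = -187*(16 + 1/2)*(-3) = -6171*(-3)/2 = -187*(-99/2) = 18513/2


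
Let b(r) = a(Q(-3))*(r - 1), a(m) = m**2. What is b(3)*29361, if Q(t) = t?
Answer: 528498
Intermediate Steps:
b(r) = -9 + 9*r (b(r) = (-3)**2*(r - 1) = 9*(-1 + r) = -9 + 9*r)
b(3)*29361 = (-9 + 9*3)*29361 = (-9 + 27)*29361 = 18*29361 = 528498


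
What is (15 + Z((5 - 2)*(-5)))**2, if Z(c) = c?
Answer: 0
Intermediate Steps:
(15 + Z((5 - 2)*(-5)))**2 = (15 + (5 - 2)*(-5))**2 = (15 + 3*(-5))**2 = (15 - 15)**2 = 0**2 = 0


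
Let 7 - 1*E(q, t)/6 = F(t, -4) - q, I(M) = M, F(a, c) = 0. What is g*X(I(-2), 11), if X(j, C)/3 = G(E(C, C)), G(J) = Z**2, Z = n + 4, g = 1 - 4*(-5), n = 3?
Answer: 3087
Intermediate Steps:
g = 21 (g = 1 + 20 = 21)
E(q, t) = 42 + 6*q (E(q, t) = 42 - 6*(0 - q) = 42 - (-6)*q = 42 + 6*q)
Z = 7 (Z = 3 + 4 = 7)
G(J) = 49 (G(J) = 7**2 = 49)
X(j, C) = 147 (X(j, C) = 3*49 = 147)
g*X(I(-2), 11) = 21*147 = 3087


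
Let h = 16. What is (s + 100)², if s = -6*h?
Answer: 16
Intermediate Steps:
s = -96 (s = -6*16 = -96)
(s + 100)² = (-96 + 100)² = 4² = 16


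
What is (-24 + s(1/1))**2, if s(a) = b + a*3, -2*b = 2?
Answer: 484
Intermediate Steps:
b = -1 (b = -1/2*2 = -1)
s(a) = -1 + 3*a (s(a) = -1 + a*3 = -1 + 3*a)
(-24 + s(1/1))**2 = (-24 + (-1 + 3/1))**2 = (-24 + (-1 + 3*1))**2 = (-24 + (-1 + 3))**2 = (-24 + 2)**2 = (-22)**2 = 484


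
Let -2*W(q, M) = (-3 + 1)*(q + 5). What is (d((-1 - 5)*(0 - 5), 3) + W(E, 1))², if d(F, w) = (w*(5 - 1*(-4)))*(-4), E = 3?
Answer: 10000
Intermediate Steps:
W(q, M) = 5 + q (W(q, M) = -(-3 + 1)*(q + 5)/2 = -(-1)*(5 + q) = -(-10 - 2*q)/2 = 5 + q)
d(F, w) = -36*w (d(F, w) = (w*(5 + 4))*(-4) = (w*9)*(-4) = (9*w)*(-4) = -36*w)
(d((-1 - 5)*(0 - 5), 3) + W(E, 1))² = (-36*3 + (5 + 3))² = (-108 + 8)² = (-100)² = 10000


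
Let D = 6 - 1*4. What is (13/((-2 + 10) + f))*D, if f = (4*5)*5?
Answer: 13/54 ≈ 0.24074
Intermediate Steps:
f = 100 (f = 20*5 = 100)
D = 2 (D = 6 - 4 = 2)
(13/((-2 + 10) + f))*D = (13/((-2 + 10) + 100))*2 = (13/(8 + 100))*2 = (13/108)*2 = 13/54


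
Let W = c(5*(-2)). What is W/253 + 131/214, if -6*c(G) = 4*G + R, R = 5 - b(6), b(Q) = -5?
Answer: 34213/54142 ≈ 0.63191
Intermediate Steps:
R = 10 (R = 5 - 1*(-5) = 5 + 5 = 10)
c(G) = -5/3 - 2*G/3 (c(G) = -(4*G + 10)/6 = -(10 + 4*G)/6 = -5/3 - 2*G/3)
W = 5 (W = -5/3 - 10*(-2)/3 = -5/3 - ⅔*(-10) = -5/3 + 20/3 = 5)
W/253 + 131/214 = 5/253 + 131/214 = 34213/54142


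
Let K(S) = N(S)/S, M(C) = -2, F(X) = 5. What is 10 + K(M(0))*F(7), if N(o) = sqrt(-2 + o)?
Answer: 10 - 5*I ≈ 10.0 - 5.0*I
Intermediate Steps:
K(S) = sqrt(-2 + S)/S
10 + K(M(0))*F(7) = 10 + (sqrt(-2 - 2)/(-2))*5 = 10 - I*5 = 10 - 5*I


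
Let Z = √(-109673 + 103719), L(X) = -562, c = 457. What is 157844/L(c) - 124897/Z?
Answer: -78922/281 + 124897*I*√5954/5954 ≈ -280.86 + 1618.6*I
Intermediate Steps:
Z = I*√5954 (Z = √(-5954) = I*√5954 ≈ 77.162*I)
157844/L(c) - 124897/Z = 157844/(-562) - 124897*(-I*√5954/5954) = 157844*(-1/562) - (-124897)*I*√5954/5954 = -78922/281 + 124897*I*√5954/5954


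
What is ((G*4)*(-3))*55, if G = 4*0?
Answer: 0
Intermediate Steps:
G = 0
((G*4)*(-3))*55 = ((0*4)*(-3))*55 = (0*(-3))*55 = 0*55 = 0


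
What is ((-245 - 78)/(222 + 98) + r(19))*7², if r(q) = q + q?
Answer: 580013/320 ≈ 1812.5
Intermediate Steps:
r(q) = 2*q
((-245 - 78)/(222 + 98) + r(19))*7² = ((-245 - 78)/(222 + 98) + 2*19)*7² = (-323/320 + 38)*49 = (11837/320)*49 = 580013/320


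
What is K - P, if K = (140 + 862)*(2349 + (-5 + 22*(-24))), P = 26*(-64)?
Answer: 1821296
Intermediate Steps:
P = -1664
K = 1819632 (K = 1002*(2349 + (-5 - 528)) = 1002*(2349 - 533) = 1002*1816 = 1819632)
K - P = 1819632 - 1*(-1664) = 1819632 + 1664 = 1821296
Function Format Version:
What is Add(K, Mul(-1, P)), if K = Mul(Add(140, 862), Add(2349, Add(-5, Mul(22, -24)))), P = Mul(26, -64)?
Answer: 1821296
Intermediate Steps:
P = -1664
K = 1819632 (K = Mul(1002, Add(2349, Add(-5, -528))) = Mul(1002, Add(2349, -533)) = Mul(1002, 1816) = 1819632)
Add(K, Mul(-1, P)) = Add(1819632, Mul(-1, -1664)) = Add(1819632, 1664) = 1821296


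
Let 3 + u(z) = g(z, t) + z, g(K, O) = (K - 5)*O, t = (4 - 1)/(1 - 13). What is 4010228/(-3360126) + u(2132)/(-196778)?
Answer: -1588983213275/1322397748056 ≈ -1.2016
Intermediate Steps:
t = -1/4 (t = 3/(-12) = 3*(-1/12) = -1/4 ≈ -0.25000)
g(K, O) = O*(-5 + K) (g(K, O) = (-5 + K)*O = O*(-5 + K))
u(z) = -7/4 + 3*z/4 (u(z) = -3 + (-(-5 + z)/4 + z) = -3 + ((5/4 - z/4) + z) = -3 + (5/4 + 3*z/4) = -7/4 + 3*z/4)
4010228/(-3360126) + u(2132)/(-196778) = 4010228/(-3360126) + (-7/4 + (3/4)*2132)/(-196778) = 4010228*(-1/3360126) + (-7/4 + 1599)*(-1/196778) = -2005114/1680063 + (6389/4)*(-1/196778) = -2005114/1680063 - 6389/787112 = -1588983213275/1322397748056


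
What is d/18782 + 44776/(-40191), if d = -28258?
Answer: -988350055/377433681 ≈ -2.6186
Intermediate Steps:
d/18782 + 44776/(-40191) = -28258/18782 + 44776/(-40191) = -28258*1/18782 + 44776*(-1/40191) = -14129/9391 - 44776/40191 = -988350055/377433681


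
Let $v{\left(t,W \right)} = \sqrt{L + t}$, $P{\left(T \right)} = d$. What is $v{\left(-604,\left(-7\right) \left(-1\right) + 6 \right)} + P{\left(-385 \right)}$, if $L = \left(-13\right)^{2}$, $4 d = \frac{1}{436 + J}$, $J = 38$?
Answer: $\frac{1}{1896} + i \sqrt{435} \approx 0.00052743 + 20.857 i$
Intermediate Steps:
$d = \frac{1}{1896}$ ($d = \frac{1}{4 \left(436 + 38\right)} = \frac{1}{4 \cdot 474} = \frac{1}{4} \cdot \frac{1}{474} = \frac{1}{1896} \approx 0.00052743$)
$P{\left(T \right)} = \frac{1}{1896}$
$L = 169$
$v{\left(t,W \right)} = \sqrt{169 + t}$
$v{\left(-604,\left(-7\right) \left(-1\right) + 6 \right)} + P{\left(-385 \right)} = \sqrt{169 - 604} + \frac{1}{1896} = \sqrt{-435} + \frac{1}{1896} = i \sqrt{435} + \frac{1}{1896} = \frac{1}{1896} + i \sqrt{435}$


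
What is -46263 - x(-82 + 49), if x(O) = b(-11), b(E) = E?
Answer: -46252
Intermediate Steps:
x(O) = -11
-46263 - x(-82 + 49) = -46263 - 1*(-11) = -46263 + 11 = -46252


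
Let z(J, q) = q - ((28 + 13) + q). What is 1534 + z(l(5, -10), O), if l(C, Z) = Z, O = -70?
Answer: 1493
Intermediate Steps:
z(J, q) = -41 (z(J, q) = q - (41 + q) = q + (-41 - q) = -41)
1534 + z(l(5, -10), O) = 1534 - 41 = 1493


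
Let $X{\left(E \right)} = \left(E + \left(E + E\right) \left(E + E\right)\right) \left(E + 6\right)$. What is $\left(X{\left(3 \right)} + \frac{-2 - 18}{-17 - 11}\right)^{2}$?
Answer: $\frac{6061444}{49} \approx 1.237 \cdot 10^{5}$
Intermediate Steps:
$X{\left(E \right)} = \left(6 + E\right) \left(E + 4 E^{2}\right)$ ($X{\left(E \right)} = \left(E + 2 E 2 E\right) \left(6 + E\right) = \left(E + 4 E^{2}\right) \left(6 + E\right) = \left(6 + E\right) \left(E + 4 E^{2}\right)$)
$\left(X{\left(3 \right)} + \frac{-2 - 18}{-17 - 11}\right)^{2} = \left(3 \left(6 + 4 \cdot 3^{2} + 25 \cdot 3\right) + \frac{-2 - 18}{-17 - 11}\right)^{2} = \left(3 \left(6 + 4 \cdot 9 + 75\right) - \frac{20}{-28}\right)^{2} = \left(3 \left(6 + 36 + 75\right) - - \frac{5}{7}\right)^{2} = \left(3 \cdot 117 + \frac{5}{7}\right)^{2} = \left(351 + \frac{5}{7}\right)^{2} = \left(\frac{2462}{7}\right)^{2} = \frac{6061444}{49}$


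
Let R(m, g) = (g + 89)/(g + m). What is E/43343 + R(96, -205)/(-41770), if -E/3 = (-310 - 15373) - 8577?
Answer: 165678608806/98668822495 ≈ 1.6791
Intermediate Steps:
R(m, g) = (89 + g)/(g + m)
E = 72780 (E = -3*((-310 - 15373) - 8577) = -3*(-15683 - 8577) = -3*(-24260) = 72780)
E/43343 + R(96, -205)/(-41770) = 72780/43343 + ((89 - 205)/(-205 + 96))/(-41770) = 72780*(1/43343) + (-116/(-109))*(-1/41770) = 72780/43343 - 1/109*(-116)*(-1/41770) = 72780/43343 + (116/109)*(-1/41770) = 72780/43343 - 58/2276465 = 165678608806/98668822495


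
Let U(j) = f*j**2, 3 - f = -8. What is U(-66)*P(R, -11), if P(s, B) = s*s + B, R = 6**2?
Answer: 61572060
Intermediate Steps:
f = 11 (f = 3 - 1*(-8) = 3 + 8 = 11)
R = 36
P(s, B) = B + s**2 (P(s, B) = s**2 + B = B + s**2)
U(j) = 11*j**2
U(-66)*P(R, -11) = (11*(-66)**2)*(-11 + 36**2) = (11*4356)*(-11 + 1296) = 47916*1285 = 61572060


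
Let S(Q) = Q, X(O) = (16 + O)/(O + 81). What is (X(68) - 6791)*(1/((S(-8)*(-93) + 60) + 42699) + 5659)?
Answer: -249082288453450/6481947 ≈ -3.8427e+7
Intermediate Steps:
X(O) = (16 + O)/(81 + O)
(X(68) - 6791)*(1/((S(-8)*(-93) + 60) + 42699) + 5659) = ((16 + 68)/(81 + 68) - 6791)*(1/((-8*(-93) + 60) + 42699) + 5659) = (84/149 - 6791)*(1/((744 + 60) + 42699) + 5659) = ((1/149)*84 - 6791)*(1/(804 + 42699) + 5659) = (84/149 - 6791)*(1/43503 + 5659) = -1011775*(1/43503 + 5659)/149 = -1011775/149*246183478/43503 = -249082288453450/6481947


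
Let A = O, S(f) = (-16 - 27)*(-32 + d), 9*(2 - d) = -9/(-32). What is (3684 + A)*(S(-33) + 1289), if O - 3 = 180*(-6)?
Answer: 215262597/32 ≈ 6.7270e+6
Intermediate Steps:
d = 63/32 (d = 2 - (-1)/(-32) = 2 - (-1)*(-1)/32 = 2 - ⅑*9/32 = 2 - 1/32 = 63/32 ≈ 1.9688)
S(f) = 41323/32 (S(f) = (-16 - 27)*(-32 + 63/32) = -43*(-961/32) = 41323/32)
O = -1077 (O = 3 + 180*(-6) = 3 - 1080 = -1077)
A = -1077
(3684 + A)*(S(-33) + 1289) = (3684 - 1077)*(41323/32 + 1289) = 2607*(82571/32) = 215262597/32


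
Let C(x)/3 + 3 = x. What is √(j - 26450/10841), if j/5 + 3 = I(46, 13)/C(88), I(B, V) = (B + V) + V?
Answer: I*√544398778537/184297 ≈ 4.0035*I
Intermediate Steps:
I(B, V) = B + 2*V
C(x) = -9 + 3*x
j = -231/17 (j = -15 + 5*((46 + 2*13)/(-9 + 3*88)) = -15 + 5*((46 + 26)/(-9 + 264)) = -15 + 5*(72/255) = -15 + 5*(72*(1/255)) = -15 + 5*(24/85) = -15 + 24/17 = -231/17 ≈ -13.588)
√(j - 26450/10841) = √(-231/17 - 26450/10841) = √(-2953921/184297) = I*√544398778537/184297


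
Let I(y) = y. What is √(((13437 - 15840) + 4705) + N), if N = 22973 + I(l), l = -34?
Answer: √25241 ≈ 158.87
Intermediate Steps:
N = 22939 (N = 22973 - 34 = 22939)
√(((13437 - 15840) + 4705) + N) = √(((13437 - 15840) + 4705) + 22939) = √((-2403 + 4705) + 22939) = √(2302 + 22939) = √25241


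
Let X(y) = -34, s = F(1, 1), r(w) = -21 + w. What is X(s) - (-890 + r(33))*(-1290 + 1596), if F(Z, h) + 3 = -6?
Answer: 268634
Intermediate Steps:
F(Z, h) = -9 (F(Z, h) = -3 - 6 = -9)
s = -9
X(s) - (-890 + r(33))*(-1290 + 1596) = -34 - (-890 + (-21 + 33))*(-1290 + 1596) = -34 - (-890 + 12)*306 = -34 - (-878)*306 = -34 - 1*(-268668) = -34 + 268668 = 268634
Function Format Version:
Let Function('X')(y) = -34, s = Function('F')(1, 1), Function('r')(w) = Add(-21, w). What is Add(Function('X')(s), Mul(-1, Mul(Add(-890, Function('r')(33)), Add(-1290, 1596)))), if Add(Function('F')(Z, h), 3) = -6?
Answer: 268634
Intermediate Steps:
Function('F')(Z, h) = -9 (Function('F')(Z, h) = Add(-3, -6) = -9)
s = -9
Add(Function('X')(s), Mul(-1, Mul(Add(-890, Function('r')(33)), Add(-1290, 1596)))) = Add(-34, Mul(-1, Mul(Add(-890, Add(-21, 33)), Add(-1290, 1596)))) = Add(-34, Mul(-1, Mul(Add(-890, 12), 306))) = Add(-34, Mul(-1, Mul(-878, 306))) = Add(-34, Mul(-1, -268668)) = Add(-34, 268668) = 268634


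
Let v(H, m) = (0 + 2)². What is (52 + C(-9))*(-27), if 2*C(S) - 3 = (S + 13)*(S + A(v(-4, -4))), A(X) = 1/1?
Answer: -2025/2 ≈ -1012.5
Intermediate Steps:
v(H, m) = 4 (v(H, m) = 2² = 4)
A(X) = 1
C(S) = 3/2 + (1 + S)*(13 + S)/2 (C(S) = 3/2 + ((S + 13)*(S + 1))/2 = 3/2 + ((13 + S)*(1 + S))/2 = 3/2 + ((1 + S)*(13 + S))/2 = 3/2 + (1 + S)*(13 + S)/2)
(52 + C(-9))*(-27) = (52 + (8 + (½)*(-9)² + 7*(-9)))*(-27) = (52 + (8 + (½)*81 - 63))*(-27) = (52 + (8 + 81/2 - 63))*(-27) = (52 - 29/2)*(-27) = (75/2)*(-27) = -2025/2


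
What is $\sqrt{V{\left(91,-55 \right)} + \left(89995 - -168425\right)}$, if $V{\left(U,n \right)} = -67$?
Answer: $\sqrt{258353} \approx 508.28$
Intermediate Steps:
$\sqrt{V{\left(91,-55 \right)} + \left(89995 - -168425\right)} = \sqrt{-67 + \left(89995 - -168425\right)} = \sqrt{-67 + \left(89995 + 168425\right)} = \sqrt{-67 + 258420} = \sqrt{258353}$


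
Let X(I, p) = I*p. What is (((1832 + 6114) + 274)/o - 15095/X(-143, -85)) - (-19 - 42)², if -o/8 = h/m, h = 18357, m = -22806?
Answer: -36380748925/14875289 ≈ -2445.7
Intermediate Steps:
o = 24476/3801 (o = -146856/(-22806) = -146856*(-1)/22806 = -8*(-6119/7602) = 24476/3801 ≈ 6.4394)
(((1832 + 6114) + 274)/o - 15095/X(-143, -85)) - (-19 - 42)² = (((1832 + 6114) + 274)/(24476/3801) - 15095/((-143*(-85)))) - (-19 - 42)² = ((7946 + 274)*(3801/24476) - 15095/12155) - 1*(-61)² = (8220*(3801/24476) - 15095*1/12155) - 1*3721 = (7811055/6119 - 3019/2431) - 3721 = 18970201444/14875289 - 3721 = -36380748925/14875289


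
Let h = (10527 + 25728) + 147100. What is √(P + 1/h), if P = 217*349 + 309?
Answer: √2556460258436405/183355 ≈ 275.76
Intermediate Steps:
h = 183355 (h = 36255 + 147100 = 183355)
P = 76042 (P = 75733 + 309 = 76042)
√(P + 1/h) = √(76042 + 1/183355) = √(13942680911/183355) = √2556460258436405/183355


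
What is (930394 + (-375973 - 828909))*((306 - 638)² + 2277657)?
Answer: -655444679928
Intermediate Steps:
(930394 + (-375973 - 828909))*((306 - 638)² + 2277657) = (930394 - 1204882)*((-332)² + 2277657) = -274488*(110224 + 2277657) = -274488*2387881 = -655444679928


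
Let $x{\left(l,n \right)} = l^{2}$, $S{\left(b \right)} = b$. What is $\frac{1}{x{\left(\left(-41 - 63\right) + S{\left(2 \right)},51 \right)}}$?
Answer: $\frac{1}{10404} \approx 9.6117 \cdot 10^{-5}$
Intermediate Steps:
$\frac{1}{x{\left(\left(-41 - 63\right) + S{\left(2 \right)},51 \right)}} = \frac{1}{\left(\left(-41 - 63\right) + 2\right)^{2}} = \frac{1}{\left(-104 + 2\right)^{2}} = \frac{1}{\left(-102\right)^{2}} = \frac{1}{10404}$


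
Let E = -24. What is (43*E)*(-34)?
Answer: 35088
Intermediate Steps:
(43*E)*(-34) = (43*(-24))*(-34) = -1032*(-34) = 35088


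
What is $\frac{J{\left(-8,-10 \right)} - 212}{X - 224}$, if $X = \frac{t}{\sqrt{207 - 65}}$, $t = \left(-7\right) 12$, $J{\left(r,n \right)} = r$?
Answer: $\frac{62480}{63553} - \frac{165 \sqrt{142}}{63553} \approx 0.95218$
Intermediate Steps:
$t = -84$
$X = - \frac{42 \sqrt{142}}{71}$ ($X = - \frac{84}{\sqrt{207 - 65}} = - \frac{84}{\sqrt{142}} = - 84 \frac{\sqrt{142}}{142} = - \frac{42 \sqrt{142}}{71} \approx -7.0491$)
$\frac{J{\left(-8,-10 \right)} - 212}{X - 224} = \frac{-8 - 212}{- \frac{42 \sqrt{142}}{71} - 224} = - \frac{220}{-224 - \frac{42 \sqrt{142}}{71}}$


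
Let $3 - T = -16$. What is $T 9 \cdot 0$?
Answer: $0$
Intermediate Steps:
$T = 19$ ($T = 3 - -16 = 3 + 16 = 19$)
$T 9 \cdot 0 = 19 \cdot 9 \cdot 0 = 171 \cdot 0 = 0$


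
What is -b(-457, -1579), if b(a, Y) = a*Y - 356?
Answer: -721247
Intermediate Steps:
b(a, Y) = -356 + Y*a (b(a, Y) = Y*a - 356 = -356 + Y*a)
-b(-457, -1579) = -(-356 - 1579*(-457)) = -(-356 + 721603) = -1*721247 = -721247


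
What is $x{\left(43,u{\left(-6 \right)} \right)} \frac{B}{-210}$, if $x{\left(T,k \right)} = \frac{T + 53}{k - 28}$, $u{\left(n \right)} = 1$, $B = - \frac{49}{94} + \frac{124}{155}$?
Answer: $\frac{1048}{222075} \approx 0.0047191$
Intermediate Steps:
$B = \frac{131}{470}$ ($B = \left(-49\right) \frac{1}{94} + 124 \cdot \frac{1}{155} = - \frac{49}{94} + \frac{4}{5} = \frac{131}{470} \approx 0.27872$)
$x{\left(T,k \right)} = \frac{53 + T}{-28 + k}$
$x{\left(43,u{\left(-6 \right)} \right)} \frac{B}{-210} = \frac{53 + 43}{-28 + 1} \frac{131}{470 \left(-210\right)} = \frac{1}{-27} \cdot 96 \cdot \frac{131}{470} \left(- \frac{1}{210}\right) = \left(- \frac{1}{27}\right) 96 \left(- \frac{131}{98700}\right) = \left(- \frac{32}{9}\right) \left(- \frac{131}{98700}\right) = \frac{1048}{222075}$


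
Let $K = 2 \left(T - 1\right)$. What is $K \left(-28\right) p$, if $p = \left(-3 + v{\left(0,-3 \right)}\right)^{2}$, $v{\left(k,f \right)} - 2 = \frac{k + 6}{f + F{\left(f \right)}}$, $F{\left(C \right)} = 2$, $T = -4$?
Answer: $13720$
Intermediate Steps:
$K = -10$ ($K = 2 \left(-4 - 1\right) = 2 \left(-5\right) = -10$)
$v{\left(k,f \right)} = 2 + \frac{6 + k}{2 + f}$ ($v{\left(k,f \right)} = 2 + \frac{k + 6}{f + 2} = 2 + \frac{6 + k}{2 + f}$)
$p = 49$ ($p = \left(-3 + \frac{10 + 0 + 2 \left(-3\right)}{2 - 3}\right)^{2} = \left(-3 + \frac{10 + 0 - 6}{-1}\right)^{2} = \left(-3 - 4\right)^{2} = \left(-7\right)^{2} = 49$)
$K \left(-28\right) p = \left(-10\right) \left(-28\right) 49 = 280 \cdot 49 = 13720$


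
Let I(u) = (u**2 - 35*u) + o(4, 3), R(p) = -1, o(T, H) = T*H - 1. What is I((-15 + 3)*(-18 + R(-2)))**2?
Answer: 1937320225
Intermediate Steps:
o(T, H) = -1 + H*T (o(T, H) = H*T - 1 = -1 + H*T)
I(u) = 11 + u**2 - 35*u (I(u) = (u**2 - 35*u) + (-1 + 3*4) = (u**2 - 35*u) + (-1 + 12) = (u**2 - 35*u) + 11 = 11 + u**2 - 35*u)
I((-15 + 3)*(-18 + R(-2)))**2 = (11 + ((-15 + 3)*(-18 - 1))**2 - 35*(-15 + 3)*(-18 - 1))**2 = (11 + (-12*(-19))**2 - (-420)*(-19))**2 = (11 + 228**2 - 35*228)**2 = (11 + 51984 - 7980)**2 = 44015**2 = 1937320225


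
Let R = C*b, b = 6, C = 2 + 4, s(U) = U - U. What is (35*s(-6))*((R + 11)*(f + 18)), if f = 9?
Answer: 0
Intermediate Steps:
s(U) = 0
C = 6
R = 36 (R = 6*6 = 36)
(35*s(-6))*((R + 11)*(f + 18)) = (35*0)*((36 + 11)*(9 + 18)) = 0*(47*27) = 0*1269 = 0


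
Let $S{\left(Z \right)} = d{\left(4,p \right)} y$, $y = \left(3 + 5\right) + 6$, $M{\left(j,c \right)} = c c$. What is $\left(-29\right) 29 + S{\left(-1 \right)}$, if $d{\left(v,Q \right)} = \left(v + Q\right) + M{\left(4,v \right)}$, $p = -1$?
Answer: $-575$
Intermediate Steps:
$M{\left(j,c \right)} = c^{2}$
$d{\left(v,Q \right)} = Q + v + v^{2}$ ($d{\left(v,Q \right)} = \left(v + Q\right) + v^{2} = \left(Q + v\right) + v^{2} = Q + v + v^{2}$)
$y = 14$ ($y = 8 + 6 = 14$)
$S{\left(Z \right)} = 266$ ($S{\left(Z \right)} = \left(-1 + 4 + 4^{2}\right) 14 = \left(-1 + 4 + 16\right) 14 = 19 \cdot 14 = 266$)
$\left(-29\right) 29 + S{\left(-1 \right)} = \left(-29\right) 29 + 266 = -841 + 266 = -575$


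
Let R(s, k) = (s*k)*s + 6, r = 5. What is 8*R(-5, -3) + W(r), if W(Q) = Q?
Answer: -547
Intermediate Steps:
R(s, k) = 6 + k*s**2 (R(s, k) = (k*s)*s + 6 = k*s**2 + 6 = 6 + k*s**2)
8*R(-5, -3) + W(r) = 8*(6 - 3*(-5)**2) + 5 = 8*(6 - 3*25) + 5 = 8*(6 - 75) + 5 = 8*(-69) + 5 = -552 + 5 = -547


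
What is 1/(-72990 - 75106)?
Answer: -1/148096 ≈ -6.7524e-6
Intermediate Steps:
1/(-72990 - 75106) = 1/(-148096) = -1/148096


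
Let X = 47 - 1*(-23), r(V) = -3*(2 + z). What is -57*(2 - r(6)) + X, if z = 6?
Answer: -1412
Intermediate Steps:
r(V) = -24 (r(V) = -3*(2 + 6) = -3*8 = -24)
X = 70 (X = 47 + 23 = 70)
-57*(2 - r(6)) + X = -57*(2 - 1*(-24)) + 70 = -57*(2 + 24) + 70 = -57*26 + 70 = -1482 + 70 = -1412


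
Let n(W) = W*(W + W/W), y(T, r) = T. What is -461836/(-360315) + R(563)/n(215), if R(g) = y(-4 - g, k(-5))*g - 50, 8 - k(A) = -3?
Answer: -138652543/24789672 ≈ -5.5932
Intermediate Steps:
k(A) = 11 (k(A) = 8 - 1*(-3) = 8 + 3 = 11)
R(g) = -50 + g*(-4 - g) (R(g) = (-4 - g)*g - 50 = g*(-4 - g) - 50 = -50 + g*(-4 - g))
n(W) = W*(1 + W) (n(W) = W*(W + 1) = W*(1 + W))
-461836/(-360315) + R(563)/n(215) = -461836/(-360315) + (-50 - 1*563*(4 + 563))/((215*(1 + 215))) = -461836*(-1/360315) + (-50 - 1*563*567)/((215*216)) = 461836/360315 + (-50 - 319221)/46440 = 461836/360315 - 319271*1/46440 = 461836/360315 - 319271/46440 = -138652543/24789672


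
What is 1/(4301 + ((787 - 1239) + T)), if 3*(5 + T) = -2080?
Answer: 3/9452 ≈ 0.00031739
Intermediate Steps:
T = -2095/3 (T = -5 + (⅓)*(-2080) = -5 - 2080/3 = -2095/3 ≈ -698.33)
1/(4301 + ((787 - 1239) + T)) = 1/(4301 + ((787 - 1239) - 2095/3)) = 1/(4301 + (-452 - 2095/3)) = 1/(4301 - 3451/3) = 1/(9452/3) = 3/9452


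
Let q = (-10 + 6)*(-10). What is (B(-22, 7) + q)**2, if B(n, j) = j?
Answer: 2209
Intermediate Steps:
q = 40 (q = -4*(-10) = 40)
(B(-22, 7) + q)**2 = (7 + 40)**2 = 47**2 = 2209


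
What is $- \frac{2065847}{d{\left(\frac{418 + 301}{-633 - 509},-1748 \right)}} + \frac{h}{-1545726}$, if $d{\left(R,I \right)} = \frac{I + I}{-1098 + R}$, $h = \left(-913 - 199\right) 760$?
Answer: $- \frac{105429974676834385}{162400156464} \approx -6.492 \cdot 10^{5}$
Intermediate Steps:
$h = -845120$ ($h = \left(-1112\right) 760 = -845120$)
$d{\left(R,I \right)} = \frac{2 I}{-1098 + R}$
$- \frac{2065847}{d{\left(\frac{418 + 301}{-633 - 509},-1748 \right)}} + \frac{h}{-1545726} = - \frac{2065847}{2 \left(-1748\right) \frac{1}{-1098 + \frac{418 + 301}{-633 - 509}}} - \frac{845120}{-1545726} = - \frac{2065847}{2 \left(-1748\right) \frac{1}{-1098 + \frac{719}{-1142}}} - - \frac{22240}{40677} = - \frac{2065847}{2 \left(-1748\right) \frac{1}{-1098 + 719 \left(- \frac{1}{1142}\right)}} + \frac{22240}{40677} = - \frac{2065847}{2 \left(-1748\right) \frac{1}{-1098 - \frac{719}{1142}}} + \frac{22240}{40677} = - \frac{2065847}{2 \left(-1748\right) \frac{1}{- \frac{1254635}{1142}}} + \frac{22240}{40677} = - \frac{2065847}{2 \left(-1748\right) \left(- \frac{1142}{1254635}\right)} + \frac{22240}{40677} = - \frac{2065847}{\frac{3992432}{1254635}} + \frac{22240}{40677} = \left(-2065847\right) \frac{1254635}{3992432} + \frac{22240}{40677} = - \frac{2591883950845}{3992432} + \frac{22240}{40677} = - \frac{105429974676834385}{162400156464}$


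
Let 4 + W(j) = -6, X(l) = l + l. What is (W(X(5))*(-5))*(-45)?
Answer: -2250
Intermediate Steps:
X(l) = 2*l
W(j) = -10 (W(j) = -4 - 6 = -10)
(W(X(5))*(-5))*(-45) = -10*(-5)*(-45) = 50*(-45) = -2250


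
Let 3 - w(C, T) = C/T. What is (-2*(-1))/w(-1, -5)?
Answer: 5/7 ≈ 0.71429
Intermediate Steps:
w(C, T) = 3 - C/T
(-2*(-1))/w(-1, -5) = (-2*(-1))/(3 - 1*(-1)/(-5)) = 2/(3 - 1*(-1)*(-1/5)) = 2/(3 - 1/5) = 2/(14/5) = 2*(5/14) = 5/7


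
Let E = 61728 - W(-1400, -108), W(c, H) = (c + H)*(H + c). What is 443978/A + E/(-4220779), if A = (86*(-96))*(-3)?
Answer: 964364078455/52270127136 ≈ 18.450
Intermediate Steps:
W(c, H) = (H + c)² (W(c, H) = (H + c)*(H + c) = (H + c)²)
A = 24768 (A = -8256*(-3) = 24768)
E = -2212336 (E = 61728 - (-108 - 1400)² = 61728 - 1*(-1508)² = 61728 - 1*2274064 = 61728 - 2274064 = -2212336)
443978/A + E/(-4220779) = 443978/24768 - 2212336/(-4220779) = 443978*(1/24768) - 2212336*(-1/4220779) = 221989/12384 + 2212336/4220779 = 964364078455/52270127136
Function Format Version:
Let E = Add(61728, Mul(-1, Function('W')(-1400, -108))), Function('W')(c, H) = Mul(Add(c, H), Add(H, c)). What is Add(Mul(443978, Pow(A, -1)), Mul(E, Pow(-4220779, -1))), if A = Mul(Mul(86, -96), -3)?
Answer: Rational(964364078455, 52270127136) ≈ 18.450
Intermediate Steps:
Function('W')(c, H) = Pow(Add(H, c), 2) (Function('W')(c, H) = Mul(Add(H, c), Add(H, c)) = Pow(Add(H, c), 2))
A = 24768 (A = Mul(-8256, -3) = 24768)
E = -2212336 (E = Add(61728, Mul(-1, Pow(Add(-108, -1400), 2))) = Add(61728, Mul(-1, Pow(-1508, 2))) = Add(61728, Mul(-1, 2274064)) = Add(61728, -2274064) = -2212336)
Add(Mul(443978, Pow(A, -1)), Mul(E, Pow(-4220779, -1))) = Add(Mul(443978, Pow(24768, -1)), Mul(-2212336, Pow(-4220779, -1))) = Add(Mul(443978, Rational(1, 24768)), Mul(-2212336, Rational(-1, 4220779))) = Add(Rational(221989, 12384), Rational(2212336, 4220779)) = Rational(964364078455, 52270127136)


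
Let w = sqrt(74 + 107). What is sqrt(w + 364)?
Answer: sqrt(364 + sqrt(181)) ≈ 19.428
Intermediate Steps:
w = sqrt(181) ≈ 13.454
sqrt(w + 364) = sqrt(sqrt(181) + 364) = sqrt(364 + sqrt(181))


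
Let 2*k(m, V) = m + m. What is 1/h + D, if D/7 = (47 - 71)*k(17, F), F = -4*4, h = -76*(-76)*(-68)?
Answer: -1121745409/392768 ≈ -2856.0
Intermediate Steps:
h = -392768 (h = 5776*(-68) = -392768)
F = -16
k(m, V) = m (k(m, V) = (m + m)/2 = (2*m)/2 = m)
D = -2856 (D = 7*((47 - 71)*17) = 7*(-24*17) = 7*(-408) = -2856)
1/h + D = 1/(-392768) - 2856 = -1/392768 - 2856 = -1121745409/392768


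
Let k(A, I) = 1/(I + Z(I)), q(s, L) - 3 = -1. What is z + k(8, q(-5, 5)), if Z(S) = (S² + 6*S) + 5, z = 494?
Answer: 11363/23 ≈ 494.04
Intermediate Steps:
q(s, L) = 2 (q(s, L) = 3 - 1 = 2)
Z(S) = 5 + S² + 6*S
k(A, I) = 1/(5 + I² + 7*I) (k(A, I) = 1/(I + (5 + I² + 6*I)) = 1/(5 + I² + 7*I))
z + k(8, q(-5, 5)) = 494 + 1/(5 + 2² + 7*2) = 494 + 1/(5 + 4 + 14) = 494 + 1/23 = 11363/23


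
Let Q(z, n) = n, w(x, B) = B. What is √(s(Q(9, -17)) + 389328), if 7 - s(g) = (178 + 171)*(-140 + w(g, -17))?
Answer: 4*√27758 ≈ 666.43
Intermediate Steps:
s(g) = 54800 (s(g) = 7 - (178 + 171)*(-140 - 17) = 7 - 349*(-157) = 7 - 1*(-54793) = 7 + 54793 = 54800)
√(s(Q(9, -17)) + 389328) = √(54800 + 389328) = √444128 = 4*√27758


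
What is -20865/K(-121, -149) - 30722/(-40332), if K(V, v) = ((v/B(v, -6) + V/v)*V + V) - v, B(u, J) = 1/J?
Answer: 62088410101/65049042714 ≈ 0.95449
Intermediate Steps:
K(V, v) = V - v + V*(-6*v + V/v) (K(V, v) = ((v/(1/(-6)) + V/v)*V + V) - v = ((v/(-⅙) + V/v)*V + V) - v = ((v*(-6) + V/v)*V + V) - v = ((-6*v + V/v)*V + V) - v = (V*(-6*v + V/v) + V) - v = (V + V*(-6*v + V/v)) - v = V - v + V*(-6*v + V/v))
-20865/K(-121, -149) - 30722/(-40332) = -20865/(-121 - 1*(-149) + (-121)²/(-149) - 6*(-121)*(-149)) - 30722/(-40332) = -20865/(-121 + 149 + 14641*(-1/149) - 108174) - 30722*(-1/40332) = -20865/(-121 + 149 - 14641/149 - 108174) + 15361/20166 = -20865/(-16128395/149) + 15361/20166 = -20865*(-149/16128395) + 15361/20166 = 621777/3225679 + 15361/20166 = 62088410101/65049042714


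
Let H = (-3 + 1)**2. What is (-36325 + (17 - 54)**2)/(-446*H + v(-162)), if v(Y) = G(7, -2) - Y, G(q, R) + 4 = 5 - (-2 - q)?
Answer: 8739/403 ≈ 21.685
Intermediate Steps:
H = 4 (H = (-2)**2 = 4)
G(q, R) = 3 + q (G(q, R) = -4 + (5 - (-2 - q)) = -4 + (5 + (2 + q)) = -4 + (7 + q) = 3 + q)
v(Y) = 10 - Y (v(Y) = (3 + 7) - Y = 10 - Y)
(-36325 + (17 - 54)**2)/(-446*H + v(-162)) = (-36325 + (17 - 54)**2)/(-446*4 + (10 - 1*(-162))) = (-36325 + (-37)**2)/(-1784 + (10 + 162)) = (-36325 + 1369)/(-1784 + 172) = -34956/(-1612) = -34956*(-1/1612) = 8739/403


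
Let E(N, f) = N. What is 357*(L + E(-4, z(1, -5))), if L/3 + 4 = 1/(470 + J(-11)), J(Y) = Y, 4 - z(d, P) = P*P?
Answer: -17129/3 ≈ -5709.7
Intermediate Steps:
z(d, P) = 4 - P² (z(d, P) = 4 - P*P = 4 - P²)
L = -1835/153 (L = -12 + 3/(470 - 11) = -12 + 3/459 = -12 + 3*(1/459) = -12 + 1/153 = -1835/153 ≈ -11.993)
357*(L + E(-4, z(1, -5))) = 357*(-1835/153 - 4) = 357*(-2447/153) = -17129/3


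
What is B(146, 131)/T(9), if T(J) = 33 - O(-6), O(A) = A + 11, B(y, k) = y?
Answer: 73/14 ≈ 5.2143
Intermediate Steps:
O(A) = 11 + A
T(J) = 28 (T(J) = 33 - (11 - 6) = 33 - 1*5 = 33 - 5 = 28)
B(146, 131)/T(9) = 146/28 = 146*(1/28) = 73/14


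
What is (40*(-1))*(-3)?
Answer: 120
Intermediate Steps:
(40*(-1))*(-3) = -40*(-3) = 120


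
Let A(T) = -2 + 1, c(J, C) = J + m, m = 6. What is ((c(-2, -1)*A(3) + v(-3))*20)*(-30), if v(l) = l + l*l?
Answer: -1200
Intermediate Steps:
c(J, C) = 6 + J (c(J, C) = J + 6 = 6 + J)
A(T) = -1
v(l) = l + l**2
((c(-2, -1)*A(3) + v(-3))*20)*(-30) = (((6 - 2)*(-1) - 3*(1 - 3))*20)*(-30) = ((4*(-1) - 3*(-2))*20)*(-30) = ((-4 + 6)*20)*(-30) = (2*20)*(-30) = 40*(-30) = -1200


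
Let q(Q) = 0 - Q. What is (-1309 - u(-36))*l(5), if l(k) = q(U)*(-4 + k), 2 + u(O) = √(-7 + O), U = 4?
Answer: 5228 + 4*I*√43 ≈ 5228.0 + 26.23*I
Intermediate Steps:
q(Q) = -Q
u(O) = -2 + √(-7 + O)
l(k) = 16 - 4*k (l(k) = (-1*4)*(-4 + k) = -4*(-4 + k) = 16 - 4*k)
(-1309 - u(-36))*l(5) = (-1309 - (-2 + √(-7 - 36)))*(16 - 4*5) = (-1309 - (-2 + √(-43)))*(16 - 20) = (-1309 - (-2 + I*√43))*(-4) = (-1309 + (2 - I*√43))*(-4) = (-1307 - I*√43)*(-4) = 5228 + 4*I*√43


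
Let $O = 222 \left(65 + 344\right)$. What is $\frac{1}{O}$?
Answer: $\frac{1}{90798} \approx 1.1013 \cdot 10^{-5}$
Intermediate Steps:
$O = 90798$ ($O = 222 \cdot 409 = 90798$)
$\frac{1}{O} = \frac{1}{90798}$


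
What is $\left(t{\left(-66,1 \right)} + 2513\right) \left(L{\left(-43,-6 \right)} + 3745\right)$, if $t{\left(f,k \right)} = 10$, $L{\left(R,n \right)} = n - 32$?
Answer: $9352761$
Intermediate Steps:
$L{\left(R,n \right)} = -32 + n$ ($L{\left(R,n \right)} = n - 32 = -32 + n$)
$\left(t{\left(-66,1 \right)} + 2513\right) \left(L{\left(-43,-6 \right)} + 3745\right) = \left(10 + 2513\right) \left(\left(-32 - 6\right) + 3745\right) = 2523 \left(-38 + 3745\right) = 2523 \cdot 3707 = 9352761$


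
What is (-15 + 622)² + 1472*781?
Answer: 1518081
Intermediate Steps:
(-15 + 622)² + 1472*781 = 607² + 1149632 = 368449 + 1149632 = 1518081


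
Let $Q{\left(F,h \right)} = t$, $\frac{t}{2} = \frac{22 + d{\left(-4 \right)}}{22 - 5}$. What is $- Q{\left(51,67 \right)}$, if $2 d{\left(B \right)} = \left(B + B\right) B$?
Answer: $- \frac{76}{17} \approx -4.4706$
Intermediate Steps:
$d{\left(B \right)} = B^{2}$ ($d{\left(B \right)} = \frac{\left(B + B\right) B}{2} = \frac{2 B B}{2} = \frac{2 B^{2}}{2} = B^{2}$)
$t = \frac{76}{17}$ ($t = 2 \frac{22 + \left(-4\right)^{2}}{22 - 5} = 2 \frac{22 + 16}{17} = 2 \cdot 38 \cdot \frac{1}{17} = 2 \cdot \frac{38}{17} = \frac{76}{17} \approx 4.4706$)
$Q{\left(F,h \right)} = \frac{76}{17}$
$- Q{\left(51,67 \right)} = \left(-1\right) \frac{76}{17} = - \frac{76}{17}$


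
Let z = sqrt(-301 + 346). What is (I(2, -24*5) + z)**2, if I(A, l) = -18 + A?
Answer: 301 - 96*sqrt(5) ≈ 86.338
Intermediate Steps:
z = 3*sqrt(5) (z = sqrt(45) = 3*sqrt(5) ≈ 6.7082)
(I(2, -24*5) + z)**2 = ((-18 + 2) + 3*sqrt(5))**2 = (-16 + 3*sqrt(5))**2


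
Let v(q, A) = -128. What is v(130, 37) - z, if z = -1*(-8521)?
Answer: -8649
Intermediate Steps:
z = 8521
v(130, 37) - z = -128 - 1*8521 = -128 - 8521 = -8649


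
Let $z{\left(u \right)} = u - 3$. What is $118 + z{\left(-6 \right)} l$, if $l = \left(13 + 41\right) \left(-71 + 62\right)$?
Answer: $4492$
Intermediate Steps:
$z{\left(u \right)} = -3 + u$ ($z{\left(u \right)} = u - 3 = -3 + u$)
$l = -486$ ($l = 54 \left(-9\right) = -486$)
$118 + z{\left(-6 \right)} l = 118 + \left(-3 - 6\right) \left(-486\right) = 118 - -4374 = 118 + 4374 = 4492$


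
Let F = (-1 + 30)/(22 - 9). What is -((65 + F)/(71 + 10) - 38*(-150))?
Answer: -6002974/1053 ≈ -5700.8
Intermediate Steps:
F = 29/13 ≈ 2.2308
-((65 + F)/(71 + 10) - 38*(-150)) = -((65 + 29/13)/(71 + 10) - 38*(-150)) = -((874/13)/81 + 5700) = -((874/13)*(1/81) + 5700) = -(874/1053 + 5700) = -1*6002974/1053 = -6002974/1053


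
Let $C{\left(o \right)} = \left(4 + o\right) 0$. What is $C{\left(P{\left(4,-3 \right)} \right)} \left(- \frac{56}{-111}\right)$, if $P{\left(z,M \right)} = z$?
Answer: $0$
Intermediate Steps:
$C{\left(o \right)} = 0$
$C{\left(P{\left(4,-3 \right)} \right)} \left(- \frac{56}{-111}\right) = 0 \left(- \frac{56}{-111}\right) = 0 \left(\left(-56\right) \left(- \frac{1}{111}\right)\right) = 0 \cdot \frac{56}{111} = 0$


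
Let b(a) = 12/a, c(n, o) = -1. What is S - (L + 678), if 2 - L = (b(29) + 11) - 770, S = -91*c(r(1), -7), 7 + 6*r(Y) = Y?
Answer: -39080/29 ≈ -1347.6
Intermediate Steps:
r(Y) = -7/6 + Y/6
S = 91 (S = -91*(-1) = 91)
L = 22057/29 (L = 2 - ((12/29 + 11) - 770) = 2 - (331/29 - 770) = 2 - 1*(-21999/29) = 2 + 21999/29 = 22057/29 ≈ 760.59)
S - (L + 678) = 91 - (22057/29 + 678) = 91 - 1*41719/29 = 91 - 41719/29 = -39080/29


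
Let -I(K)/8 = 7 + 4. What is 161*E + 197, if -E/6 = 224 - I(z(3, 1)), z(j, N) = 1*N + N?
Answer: -301195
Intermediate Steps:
z(j, N) = 2*N (z(j, N) = N + N = 2*N)
I(K) = -88 (I(K) = -8*(7 + 4) = -8*11 = -88)
E = -1872 (E = -6*(224 - 1*(-88)) = -6*(224 + 88) = -6*312 = -1872)
161*E + 197 = 161*(-1872) + 197 = -301392 + 197 = -301195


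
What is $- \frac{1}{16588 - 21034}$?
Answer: $\frac{1}{4446} \approx 0.00022492$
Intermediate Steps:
$- \frac{1}{16588 - 21034} = - \frac{1}{-4446} = \left(-1\right) \left(- \frac{1}{4446}\right) = \frac{1}{4446}$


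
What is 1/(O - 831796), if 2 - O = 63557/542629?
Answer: -542629/451355609983 ≈ -1.2022e-6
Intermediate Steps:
O = 1021701/542629 (O = 2 - 63557/542629 = 1021701/542629 ≈ 1.8829)
1/(O - 831796) = 1/(1021701/542629 - 831796) = 1/(-451355609983/542629) = -542629/451355609983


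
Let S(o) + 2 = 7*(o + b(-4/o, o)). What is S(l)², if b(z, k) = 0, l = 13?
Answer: 7921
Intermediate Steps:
S(o) = -2 + 7*o (S(o) = -2 + 7*(o + 0) = -2 + 7*o)
S(l)² = (-2 + 7*13)² = (-2 + 91)² = 89² = 7921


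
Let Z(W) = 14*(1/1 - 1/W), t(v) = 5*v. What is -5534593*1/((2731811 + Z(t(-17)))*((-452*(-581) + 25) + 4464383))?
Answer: -5534593/12913392190068 ≈ -4.2859e-7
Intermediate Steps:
Z(W) = 14 - 14/W (Z(W) = 14*(1 - 1/W) = 14 - 14/W)
-5534593*1/((2731811 + Z(t(-17)))*((-452*(-581) + 25) + 4464383)) = -5534593*1/((2731811 + (14 - 14/(5*(-17))))*((-452*(-581) + 25) + 4464383)) = -5534593*1/((2731811 + (14 - 14/(-85)))*((262612 + 25) + 4464383)) = -5534593*1/((262637 + 4464383)*(2731811 + (14 - 14*(-1/85)))) = -5534593*1/(4727020*(2731811 + (14 + 14/85))) = -5534593*1/(4727020*(2731811 + 1204/85)) = -5534593/(4727020*(232205139/85)) = -5534593/12913392190068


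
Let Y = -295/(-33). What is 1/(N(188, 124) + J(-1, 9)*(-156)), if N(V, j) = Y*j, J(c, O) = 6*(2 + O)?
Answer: -33/303188 ≈ -0.00010884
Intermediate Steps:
J(c, O) = 12 + 6*O
Y = 295/33 (Y = -295*(-1/33) = 295/33 ≈ 8.9394)
N(V, j) = 295*j/33
1/(N(188, 124) + J(-1, 9)*(-156)) = 1/((295/33)*124 + (12 + 6*9)*(-156)) = 1/(36580/33 + (12 + 54)*(-156)) = 1/(36580/33 + 66*(-156)) = 1/(36580/33 - 10296) = 1/(-303188/33) = -33/303188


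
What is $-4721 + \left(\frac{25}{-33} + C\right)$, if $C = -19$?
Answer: $- \frac{156445}{33} \approx -4740.8$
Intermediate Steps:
$-4721 + \left(\frac{25}{-33} + C\right) = -4721 - \left(19 - \frac{25}{-33}\right) = -4721 + \left(25 \left(- \frac{1}{33}\right) - 19\right) = -4721 - \frac{652}{33} = - \frac{156445}{33}$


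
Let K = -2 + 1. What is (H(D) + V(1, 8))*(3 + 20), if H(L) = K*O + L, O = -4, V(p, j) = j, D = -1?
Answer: 253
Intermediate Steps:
K = -1
H(L) = 4 + L (H(L) = -1*(-4) + L = 4 + L)
(H(D) + V(1, 8))*(3 + 20) = ((4 - 1) + 8)*(3 + 20) = (3 + 8)*23 = 11*23 = 253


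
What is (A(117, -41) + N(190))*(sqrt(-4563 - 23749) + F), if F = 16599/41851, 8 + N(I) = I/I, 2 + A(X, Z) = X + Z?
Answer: 1112133/41851 + 134*I*sqrt(7078) ≈ 26.574 + 11274.0*I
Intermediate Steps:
A(X, Z) = -2 + X + Z (A(X, Z) = -2 + (X + Z) = -2 + X + Z)
N(I) = -7 (N(I) = -8 + I/I = -8 + 1 = -7)
F = 16599/41851 (F = 16599*(1/41851) = 16599/41851 ≈ 0.39662)
(A(117, -41) + N(190))*(sqrt(-4563 - 23749) + F) = ((-2 + 117 - 41) - 7)*(sqrt(-4563 - 23749) + 16599/41851) = (74 - 7)*(sqrt(-28312) + 16599/41851) = 67*(2*I*sqrt(7078) + 16599/41851) = 67*(16599/41851 + 2*I*sqrt(7078)) = 1112133/41851 + 134*I*sqrt(7078)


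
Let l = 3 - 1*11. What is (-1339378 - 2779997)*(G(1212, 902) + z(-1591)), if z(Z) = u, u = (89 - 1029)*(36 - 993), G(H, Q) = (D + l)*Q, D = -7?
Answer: -3649972218750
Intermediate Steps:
l = -8 (l = 3 - 11 = -8)
G(H, Q) = -15*Q (G(H, Q) = (-7 - 8)*Q = -15*Q)
u = 899580 (u = -940*(-957) = 899580)
z(Z) = 899580
(-1339378 - 2779997)*(G(1212, 902) + z(-1591)) = (-1339378 - 2779997)*(-15*902 + 899580) = -4119375*(-13530 + 899580) = -4119375*886050 = -3649972218750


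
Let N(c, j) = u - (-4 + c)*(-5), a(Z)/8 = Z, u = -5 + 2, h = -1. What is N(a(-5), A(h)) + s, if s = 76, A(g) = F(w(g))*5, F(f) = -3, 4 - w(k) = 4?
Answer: -147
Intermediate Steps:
w(k) = 0 (w(k) = 4 - 1*4 = 4 - 4 = 0)
A(g) = -15 (A(g) = -3*5 = -15)
u = -3
a(Z) = 8*Z
N(c, j) = -23 + 5*c (N(c, j) = -3 - (-4 + c)*(-5) = -3 - (20 - 5*c) = -3 + (-20 + 5*c) = -23 + 5*c)
N(a(-5), A(h)) + s = (-23 + 5*(8*(-5))) + 76 = (-23 + 5*(-40)) + 76 = (-23 - 200) + 76 = -223 + 76 = -147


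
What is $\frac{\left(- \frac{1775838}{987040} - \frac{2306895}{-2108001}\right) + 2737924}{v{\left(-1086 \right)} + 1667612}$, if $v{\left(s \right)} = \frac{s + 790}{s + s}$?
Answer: $\frac{515555496748511905941}{314014130641236877600} \approx 1.6418$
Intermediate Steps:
$v{\left(s \right)} = \frac{790 + s}{2 s}$
$\frac{\left(- \frac{1775838}{987040} - \frac{2306895}{-2108001}\right) + 2737924}{v{\left(-1086 \right)} + 1667612} = \frac{\left(- \frac{1775838}{987040} - \frac{2306895}{-2108001}\right) + 2737924}{\frac{790 - 1086}{2 \left(-1086\right)} + 1667612} = \frac{\left(\left(-1775838\right) \frac{1}{987040} - - \frac{768965}{702667}\right) + 2737924}{\frac{1}{2} \left(- \frac{1}{1086}\right) \left(-296\right) + 1667612} = \frac{\left(- \frac{887919}{493520} + \frac{768965}{702667}\right) + 2737924}{\frac{74}{543} + 1667612} = \frac{- \frac{244411773173}{346780217840} + 2737924}{\frac{905513390}{543}} = \frac{949457636737590987}{346780217840} \cdot \frac{543}{905513390} = \frac{515555496748511905941}{314014130641236877600}$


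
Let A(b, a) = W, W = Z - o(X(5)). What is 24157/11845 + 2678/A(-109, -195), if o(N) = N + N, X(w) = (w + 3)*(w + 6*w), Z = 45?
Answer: -37437/11845 ≈ -3.1606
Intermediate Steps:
X(w) = 7*w*(3 + w) (X(w) = (3 + w)*(7*w) = 7*w*(3 + w))
o(N) = 2*N
W = -515 (W = 45 - 2*7*5*(3 + 5) = 45 - 2*7*5*8 = 45 - 2*280 = 45 - 1*560 = 45 - 560 = -515)
A(b, a) = -515
24157/11845 + 2678/A(-109, -195) = 24157/11845 + 2678/(-515) = 24157*(1/11845) + 2678*(-1/515) = 24157/11845 - 26/5 = -37437/11845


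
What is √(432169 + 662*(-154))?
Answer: √330221 ≈ 574.65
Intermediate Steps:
√(432169 + 662*(-154)) = √(432169 - 101948) = √330221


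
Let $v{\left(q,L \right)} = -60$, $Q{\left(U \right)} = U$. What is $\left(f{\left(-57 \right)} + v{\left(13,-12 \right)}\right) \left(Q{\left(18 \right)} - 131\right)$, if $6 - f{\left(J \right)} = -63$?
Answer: $-1017$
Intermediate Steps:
$f{\left(J \right)} = 69$ ($f{\left(J \right)} = 6 - -63 = 6 + 63 = 69$)
$\left(f{\left(-57 \right)} + v{\left(13,-12 \right)}\right) \left(Q{\left(18 \right)} - 131\right) = \left(69 - 60\right) \left(18 - 131\right) = 9 \left(18 + \left(-1187 + 1056\right)\right) = 9 \left(18 - 131\right) = 9 \left(-113\right) = -1017$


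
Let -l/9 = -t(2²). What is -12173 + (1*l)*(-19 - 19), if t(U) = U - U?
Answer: -12173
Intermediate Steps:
t(U) = 0
l = 0 (l = -(-9)*0 = -9*0 = 0)
-12173 + (1*l)*(-19 - 19) = -12173 + (1*0)*(-19 - 19) = -12173 + 0*(-38) = -12173 + 0 = -12173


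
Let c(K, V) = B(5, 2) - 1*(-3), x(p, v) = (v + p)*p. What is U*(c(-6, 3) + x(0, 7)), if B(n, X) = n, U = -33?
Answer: -264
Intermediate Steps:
x(p, v) = p*(p + v) (x(p, v) = (p + v)*p = p*(p + v))
c(K, V) = 8 (c(K, V) = 5 - 1*(-3) = 5 + 3 = 8)
U*(c(-6, 3) + x(0, 7)) = -33*(8 + 0*(0 + 7)) = -33*(8 + 0*7) = -33*(8 + 0) = -33*8 = -264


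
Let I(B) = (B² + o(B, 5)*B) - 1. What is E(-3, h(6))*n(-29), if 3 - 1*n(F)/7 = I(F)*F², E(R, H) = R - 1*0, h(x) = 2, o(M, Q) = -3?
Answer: 16371684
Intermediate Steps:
I(B) = -1 + B² - 3*B (I(B) = (B² - 3*B) - 1 = -1 + B² - 3*B)
E(R, H) = R (E(R, H) = R + 0 = R)
n(F) = 21 - 7*F²*(-1 + F² - 3*F) (n(F) = 21 - 7*(-1 + F² - 3*F)*F² = 21 - 7*F²*(-1 + F² - 3*F))
E(-3, h(6))*n(-29) = -3*(21 + 7*(-29)²*(1 - 1*(-29)² + 3*(-29))) = -3*(21 + 7*841*(1 - 1*841 - 87)) = -3*(21 + 7*841*(1 - 841 - 87)) = -3*(21 + 7*841*(-927)) = -3*(21 - 5457249) = -3*(-5457228) = 16371684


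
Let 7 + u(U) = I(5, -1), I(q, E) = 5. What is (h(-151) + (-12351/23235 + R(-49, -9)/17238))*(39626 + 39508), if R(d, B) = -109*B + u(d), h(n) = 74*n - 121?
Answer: -19889536235593849/22251385 ≈ -8.9386e+8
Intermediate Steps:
h(n) = -121 + 74*n
u(U) = -2 (u(U) = -7 + 5 = -2)
R(d, B) = -2 - 109*B (R(d, B) = -109*B - 2 = -2 - 109*B)
(h(-151) + (-12351/23235 + R(-49, -9)/17238))*(39626 + 39508) = ((-121 + 74*(-151)) + (-12351/23235 + (-2 - 109*(-9))/17238))*(39626 + 39508) = ((-121 - 11174) + (-12351*1/23235 + (-2 + 981)*(1/17238)))*79134 = (-11295 + (-4117/7745 + 979*(1/17238)))*79134 = (-11295 + (-4117/7745 + 979/17238))*79134 = (-11295 - 63386491/133508310)*79134 = -1508039747941/133508310*79134 = -19889536235593849/22251385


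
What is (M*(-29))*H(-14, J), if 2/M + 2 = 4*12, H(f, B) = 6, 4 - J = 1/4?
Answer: -174/23 ≈ -7.5652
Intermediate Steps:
J = 15/4 (J = 4 - 1/4 = 4 - 1*¼ = 4 - ¼ = 15/4 ≈ 3.7500)
M = 1/23 (M = 2/(-2 + 4*12) = 2/(-2 + 48) = 2/46 = 2*(1/46) = 1/23 ≈ 0.043478)
(M*(-29))*H(-14, J) = ((1/23)*(-29))*6 = -29/23*6 = -174/23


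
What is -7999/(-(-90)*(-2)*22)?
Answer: 7999/3960 ≈ 2.0200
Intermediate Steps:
-7999/(-(-90)*(-2)*22) = -7999/(-18*10*22) = -7999/((-180*22)) = -7999/(-3960) = -7999*(-1/3960) = 7999/3960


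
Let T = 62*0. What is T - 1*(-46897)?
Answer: 46897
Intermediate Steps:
T = 0
T - 1*(-46897) = 0 - 1*(-46897) = 0 + 46897 = 46897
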